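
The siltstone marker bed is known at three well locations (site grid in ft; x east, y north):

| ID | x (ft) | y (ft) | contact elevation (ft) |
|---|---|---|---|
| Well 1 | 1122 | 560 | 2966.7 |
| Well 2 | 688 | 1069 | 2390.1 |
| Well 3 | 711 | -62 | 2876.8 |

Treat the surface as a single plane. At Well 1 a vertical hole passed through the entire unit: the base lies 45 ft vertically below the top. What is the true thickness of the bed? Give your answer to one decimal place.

Two edge vectors: Well 1→Well 2 = (-434, 509, -576.6), Well 1→Well 3 = (-411, -622, -89.9).
Normal n = (Well 1→Well 2) × (Well 1→Well 3) = (-404404.3, 197966, 479147).
So ∂z/∂x = −n_x/n_z = 0.84401 and ∂z/∂y = −n_y/n_z = −0.41316.
|∇z| = √(a²+b²) = 0.93971, so dip δ = arctan(0.93971) = 43.22°.
True thickness = vertical thickness × cos δ = 45 × cos 43.22° = 32.8 ft.

32.8 ft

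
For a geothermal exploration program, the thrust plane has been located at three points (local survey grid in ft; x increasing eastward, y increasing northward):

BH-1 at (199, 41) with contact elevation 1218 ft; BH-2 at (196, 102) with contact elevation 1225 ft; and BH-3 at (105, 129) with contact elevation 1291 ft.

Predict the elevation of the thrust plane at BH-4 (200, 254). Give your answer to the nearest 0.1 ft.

Two edge vectors: BH-1→BH-2 = (-3, 61, 7), BH-1→BH-3 = (-94, 88, 73).
Normal n = (BH-1→BH-2) × (BH-1→BH-3) = (3837, -439, 5470).
So ∂z/∂x = −n_x/n_z = −0.70146 and ∂z/∂y = −n_y/n_z = 0.08026.
Intercept c from BH-1: 1218 + 139.59 − 3.29 = 1354.30.
At (200, 254): z = −140.3 + 20.4 + 1354.30 = 1234.4 ft.

1234.4 ft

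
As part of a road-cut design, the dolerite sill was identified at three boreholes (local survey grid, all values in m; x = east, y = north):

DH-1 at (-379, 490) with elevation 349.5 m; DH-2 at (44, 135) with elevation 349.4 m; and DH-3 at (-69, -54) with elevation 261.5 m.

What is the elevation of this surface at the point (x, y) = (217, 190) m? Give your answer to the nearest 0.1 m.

Let the plane be z = a·x + b·y + c.
DH-2−DH-1: 423a − 355b = −0.1;  DH-3−DH-1: 310a − 544b = −88.
Solving gives a = 0.25975, b = 0.30978.
Then c = 349.5 − a·-379 − b·490 = 296.15.
At (217, 190): z = 56.4 + 58.9 + 296.15 = 411.4 m.

411.4 m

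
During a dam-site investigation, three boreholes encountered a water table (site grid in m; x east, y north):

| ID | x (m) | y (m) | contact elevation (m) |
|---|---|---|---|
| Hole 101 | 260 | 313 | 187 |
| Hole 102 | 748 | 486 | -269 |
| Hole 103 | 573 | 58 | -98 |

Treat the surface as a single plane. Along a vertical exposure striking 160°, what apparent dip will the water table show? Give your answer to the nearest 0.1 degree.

Two edge vectors: Hole 101→Hole 102 = (488, 173, -456), Hole 101→Hole 103 = (313, -255, -285).
Normal n = (Hole 101→Hole 102) × (Hole 101→Hole 103) = (-165585, -3648, -178589).
So ∂z/∂x = −n_x/n_z = −0.92718 and ∂z/∂y = −n_y/n_z = −0.02043.
Unit vector along 160° is (sin 160°, cos 160°) = (0.3420, -0.9397).
Slope in that direction = a·(0.3420) + b·(-0.9397) = −0.29792.
Apparent dip = arctan|0.29792| = 16.6° (true dip is 42.8°, so apparent ≤ true as expected).

16.6°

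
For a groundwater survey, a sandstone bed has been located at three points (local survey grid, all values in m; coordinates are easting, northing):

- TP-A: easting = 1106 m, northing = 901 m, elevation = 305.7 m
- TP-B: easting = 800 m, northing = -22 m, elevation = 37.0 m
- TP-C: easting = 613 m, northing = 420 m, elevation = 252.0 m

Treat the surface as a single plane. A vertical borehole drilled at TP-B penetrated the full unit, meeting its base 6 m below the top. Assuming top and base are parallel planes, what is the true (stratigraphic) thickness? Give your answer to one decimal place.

5.5 m

Let the plane be z = a·easting + b·northing + c.
TP-B−TP-A: −306a − 923b = −268.7;  TP-C−TP-A: −493a − 481b = −53.7.
Solving gives a = −0.25882, b = 0.37692.
|∇z| = √(a²+b²) = 0.45723, so dip δ = arctan(0.45723) = 24.57°.
True thickness = vertical thickness × cos δ = 6 × cos 24.57° = 5.5 m.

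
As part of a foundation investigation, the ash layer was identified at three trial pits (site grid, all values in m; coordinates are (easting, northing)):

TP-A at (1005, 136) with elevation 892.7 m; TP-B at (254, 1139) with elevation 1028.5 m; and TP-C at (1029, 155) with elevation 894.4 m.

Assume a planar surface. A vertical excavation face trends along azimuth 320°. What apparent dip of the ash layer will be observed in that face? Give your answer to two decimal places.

6.01°

Let the plane be z = a·E + b·N + c.
TP-B−TP-A: −751a + 1003b = 135.8;  TP-C−TP-A: 24a + 19b = 1.7.
Solving gives a = −0.02282, b = 0.11830.
Unit vector along 320° is (sin 320°, cos 320°) = (-0.6428, 0.7660).
Slope in that direction = a·(-0.6428) + b·(0.7660) = 0.10530.
Apparent dip = arctan|0.10530| = 6.01° (true dip is 6.9°, so apparent ≤ true as expected).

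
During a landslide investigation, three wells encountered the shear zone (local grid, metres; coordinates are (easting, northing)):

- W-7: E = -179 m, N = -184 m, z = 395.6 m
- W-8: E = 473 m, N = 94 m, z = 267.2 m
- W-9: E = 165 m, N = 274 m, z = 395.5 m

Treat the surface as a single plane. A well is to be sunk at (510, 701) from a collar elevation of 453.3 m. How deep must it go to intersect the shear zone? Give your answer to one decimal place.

64.9 m

Let the plane be z = a·E + b·N + c.
W-8−W-7: 652a + 278b = −128.4;  W-9−W-7: 344a + 458b = −0.1.
Solving gives a = −0.28958, b = 0.21728.
Then c = 395.6 − a·-179 − b·-184 = 383.75.
At (510, 701): z_contact = −147.68 + 152.31 + 383.75 = 388.37 m.
Depth below ground = 453.3 − 388.37 = 64.9 m.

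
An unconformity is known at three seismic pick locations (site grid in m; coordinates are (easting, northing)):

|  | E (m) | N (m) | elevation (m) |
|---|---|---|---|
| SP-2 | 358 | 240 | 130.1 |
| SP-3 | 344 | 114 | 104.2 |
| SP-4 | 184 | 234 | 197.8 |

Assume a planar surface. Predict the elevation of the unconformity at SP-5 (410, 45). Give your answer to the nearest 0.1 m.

60.7 m

Two edge vectors: SP-2→SP-3 = (-14, -126, -25.9), SP-2→SP-4 = (-174, -6, 67.7).
Normal n = (SP-2→SP-3) × (SP-2→SP-4) = (-8685.6, 5454.4, -21840).
So ∂z/∂E = −n_x/n_z = −0.39769 and ∂z/∂N = −n_y/n_z = 0.24974.
Intercept c from SP-2: 130.1 + 142.37 − 59.94 = 212.54.
At (410, 45): z = −163.1 + 11.2 + 212.54 = 60.7 m.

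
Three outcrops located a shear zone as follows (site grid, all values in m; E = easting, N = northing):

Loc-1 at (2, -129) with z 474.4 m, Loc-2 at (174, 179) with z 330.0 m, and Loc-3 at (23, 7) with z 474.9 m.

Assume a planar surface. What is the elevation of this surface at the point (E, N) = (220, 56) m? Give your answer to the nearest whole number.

254 m

Two edge vectors: Loc-1→Loc-2 = (172, 308, -144.4), Loc-1→Loc-3 = (21, 136, 0.5).
Normal n = (Loc-1→Loc-2) × (Loc-1→Loc-3) = (19792.4, -3118.4, 16924).
So ∂z/∂E = −n_x/n_z = −1.16949 and ∂z/∂N = −n_y/n_z = 0.18426.
Intercept c from Loc-1: 474.4 + 2.34 + 23.77 = 500.51.
At (220, 56): z = −257.3 + 10.3 + 500.51 = 253.5 m.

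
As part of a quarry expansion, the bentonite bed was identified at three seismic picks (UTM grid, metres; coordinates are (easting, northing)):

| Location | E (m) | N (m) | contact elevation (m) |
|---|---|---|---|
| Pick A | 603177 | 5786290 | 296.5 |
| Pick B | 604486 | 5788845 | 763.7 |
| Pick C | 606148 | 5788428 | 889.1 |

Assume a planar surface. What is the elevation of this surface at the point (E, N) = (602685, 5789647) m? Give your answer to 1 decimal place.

672.5 m

Let the plane be z = a·E + b·N + c.
Pick B−Pick A: 1309a + 2555b = 467.2;  Pick C−Pick A: 2971a + 2138b = 592.6.
Solving gives a = 0.107510669, b = 0.127776334.
Then c = 296.5 − a·603177 − b·5786290 = −803902.39.
At (602685, 5789647): z = 64795.1 + 739779.9 − 803902.39 = 672.5 m.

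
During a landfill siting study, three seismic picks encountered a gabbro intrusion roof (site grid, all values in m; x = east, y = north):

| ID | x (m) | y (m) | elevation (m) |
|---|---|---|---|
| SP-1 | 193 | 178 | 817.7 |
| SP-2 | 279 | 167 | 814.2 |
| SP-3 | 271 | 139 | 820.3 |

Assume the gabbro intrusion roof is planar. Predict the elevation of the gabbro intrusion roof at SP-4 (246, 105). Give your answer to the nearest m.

Two edge vectors: SP-1→SP-2 = (86, -11, -3.5), SP-1→SP-3 = (78, -39, 2.6).
Normal n = (SP-1→SP-2) × (SP-1→SP-3) = (-165.1, -496.6, -2496).
So ∂z/∂x = −n_x/n_z = −0.06615 and ∂z/∂y = −n_y/n_z = −0.19896.
Intercept c from SP-1: 817.7 + 12.77 + 35.41 = 865.88.
At (246, 105): z = −16.3 − 20.9 + 865.88 = 828.7 m.

829 m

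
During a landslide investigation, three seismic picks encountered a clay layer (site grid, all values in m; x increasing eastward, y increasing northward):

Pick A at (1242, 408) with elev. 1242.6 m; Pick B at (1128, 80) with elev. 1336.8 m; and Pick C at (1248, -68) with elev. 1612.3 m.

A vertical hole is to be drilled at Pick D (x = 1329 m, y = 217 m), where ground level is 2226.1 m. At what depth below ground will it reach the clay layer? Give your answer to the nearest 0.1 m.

Let the plane be z = a·x + b·y + c.
Pick B−Pick A: −114a − 328b = 94.2;  Pick C−Pick A: 6a − 476b = 369.7.
Solving gives a = 1.359055, b = −0.759550.
Then c = 1242.6 − a·1242 − b·408 = −135.45.
At (1329, 217): z_contact = 1806.18 − 164.82 − 135.45 = 1505.91 m.
Depth below ground = 2226.1 − 1505.91 = 720.2 m.

720.2 m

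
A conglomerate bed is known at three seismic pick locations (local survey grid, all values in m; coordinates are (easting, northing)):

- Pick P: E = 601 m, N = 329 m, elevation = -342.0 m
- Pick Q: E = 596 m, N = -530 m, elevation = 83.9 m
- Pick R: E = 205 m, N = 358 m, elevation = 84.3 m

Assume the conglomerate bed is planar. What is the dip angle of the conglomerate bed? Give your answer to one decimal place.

50.5°

Let the plane be z = a·E + b·N + c.
Pick Q−Pick P: −5a − 859b = 425.9;  Pick R−Pick P: −396a + 29b = 426.3.
Solving gives a = −1.11235, b = −0.48933.
Gradient magnitude |∇z| = √(a² + b²) = √(1.23732 + 0.23945) = 1.21522.
True dip = arctan(1.21522) = 50.5°, dipping toward ENE (azimuth ≈ 066°).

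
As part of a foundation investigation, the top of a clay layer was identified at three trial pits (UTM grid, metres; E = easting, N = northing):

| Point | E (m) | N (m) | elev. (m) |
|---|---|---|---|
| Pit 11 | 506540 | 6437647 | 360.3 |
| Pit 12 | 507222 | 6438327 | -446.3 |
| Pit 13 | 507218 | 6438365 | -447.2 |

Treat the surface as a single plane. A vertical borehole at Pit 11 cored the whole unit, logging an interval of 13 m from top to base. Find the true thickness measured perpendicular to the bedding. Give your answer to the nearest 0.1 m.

8.9 m

Two edge vectors: Pit 11→Pit 12 = (682, 680, -806.6), Pit 11→Pit 13 = (678, 718, -807.5).
Normal n = (Pit 11→Pit 12) × (Pit 11→Pit 13) = (30038.8, 3840.2, 28636).
So ∂z/∂E = −n_x/n_z = −1.04899 and ∂z/∂N = −n_y/n_z = −0.13410.
|∇z| = √(a²+b²) = 1.05752, so dip δ = arctan(1.05752) = 46.60°.
True thickness = vertical thickness × cos δ = 13 × cos 46.60° = 8.9 m.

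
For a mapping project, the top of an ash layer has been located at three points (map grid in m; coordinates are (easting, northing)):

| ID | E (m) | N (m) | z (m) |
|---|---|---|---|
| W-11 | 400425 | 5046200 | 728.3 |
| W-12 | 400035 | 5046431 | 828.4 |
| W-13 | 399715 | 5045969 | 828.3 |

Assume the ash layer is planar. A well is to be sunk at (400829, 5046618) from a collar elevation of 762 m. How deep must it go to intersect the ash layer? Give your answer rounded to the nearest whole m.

54 m

Two edge vectors: W-11→W-12 = (-390, 231, 100.1), W-11→W-13 = (-710, -231, 100).
Normal n = (W-11→W-12) × (W-11→W-13) = (46223.1, -32071, 254100).
So ∂z/∂E = −n_x/n_z = −0.18190909 and ∂z/∂N = −n_y/n_z = 0.12621409.
Intercept c from W-11: 728.3 + 72840.95 − 636901.54 = −563332.29.
At (400829, 5046618): z_contact = −72914.4 + 636954.3 − 563332.29 = 707.6 m.
Depth below ground = 762 − 707.6 = 54 m.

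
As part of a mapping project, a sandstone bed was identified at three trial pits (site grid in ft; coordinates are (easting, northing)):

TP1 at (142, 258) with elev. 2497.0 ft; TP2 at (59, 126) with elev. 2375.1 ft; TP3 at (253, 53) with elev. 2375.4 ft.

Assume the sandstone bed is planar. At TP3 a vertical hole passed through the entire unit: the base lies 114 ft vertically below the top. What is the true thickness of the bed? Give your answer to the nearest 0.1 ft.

Two edge vectors: TP1→TP2 = (-83, -132, -121.9), TP1→TP3 = (111, -205, -121.6).
Normal n = (TP1→TP2) × (TP1→TP3) = (-8938.3, -23623.7, 31667).
So ∂z/∂E = −n_x/n_z = 0.28226 and ∂z/∂N = −n_y/n_z = 0.74600.
|∇z| = √(a²+b²) = 0.79762, so dip δ = arctan(0.79762) = 38.58°.
True thickness = vertical thickness × cos δ = 114 × cos 38.58° = 89.1 ft.

89.1 ft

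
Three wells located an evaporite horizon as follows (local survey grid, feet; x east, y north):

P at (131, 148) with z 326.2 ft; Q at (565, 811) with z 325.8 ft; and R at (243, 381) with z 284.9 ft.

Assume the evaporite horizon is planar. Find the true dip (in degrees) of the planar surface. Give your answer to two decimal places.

50.53°

Let the plane be z = a·x + b·y + c.
Q−P: 434a + 663b = −0.4;  R−P: 112a + 233b = −41.3.
Solving gives a = 1.01573, b = −0.66550.
Gradient magnitude |∇z| = √(a² + b²) = √(1.03171 + 0.44289) = 1.21433.
True dip = arctan(1.21433) = 50.53°, dipping toward WNW (azimuth ≈ 303°).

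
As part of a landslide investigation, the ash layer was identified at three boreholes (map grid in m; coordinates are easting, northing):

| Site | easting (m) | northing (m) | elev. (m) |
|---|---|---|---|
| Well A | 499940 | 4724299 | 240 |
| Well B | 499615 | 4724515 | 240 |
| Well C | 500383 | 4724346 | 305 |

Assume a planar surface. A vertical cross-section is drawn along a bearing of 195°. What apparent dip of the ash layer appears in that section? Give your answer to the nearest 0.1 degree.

Two edge vectors: Well A→Well B = (-325, 216, 0), Well A→Well C = (443, 47, 65).
Normal n = (Well A→Well B) × (Well A→Well C) = (14040, 21125, -110963).
So ∂z/∂easting = −n_x/n_z = 0.12653 and ∂z/∂northing = −n_y/n_z = 0.19038.
Unit vector along 195° is (sin 195°, cos 195°) = (-0.2588, -0.9659).
Slope in that direction = a·(-0.2588) + b·(-0.9659) = −0.21664.
Apparent dip = arctan|0.21664| = 12.2° (true dip is 12.9°, so apparent ≤ true as expected).

12.2°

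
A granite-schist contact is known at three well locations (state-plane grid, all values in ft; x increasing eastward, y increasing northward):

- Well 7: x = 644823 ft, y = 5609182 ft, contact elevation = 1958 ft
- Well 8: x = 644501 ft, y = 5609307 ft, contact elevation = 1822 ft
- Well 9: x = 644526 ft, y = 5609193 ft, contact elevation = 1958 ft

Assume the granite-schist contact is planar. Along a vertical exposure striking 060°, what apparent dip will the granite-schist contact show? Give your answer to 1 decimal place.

32.6°

Let the plane be z = a·x + b·y + c.
Well 8−Well 7: −322a + 125b = −136;  Well 9−Well 7: −297a + 11b = 0.
Solving gives a = −0.04455, b = −1.20275.
Unit vector along 060° is (sin 60°, cos 60°) = (0.8660, 0.5000).
Slope in that direction = a·(0.8660) + b·(0.5000) = −0.63995.
Apparent dip = arctan|0.63995| = 32.6° (true dip is 50.3°, so apparent ≤ true as expected).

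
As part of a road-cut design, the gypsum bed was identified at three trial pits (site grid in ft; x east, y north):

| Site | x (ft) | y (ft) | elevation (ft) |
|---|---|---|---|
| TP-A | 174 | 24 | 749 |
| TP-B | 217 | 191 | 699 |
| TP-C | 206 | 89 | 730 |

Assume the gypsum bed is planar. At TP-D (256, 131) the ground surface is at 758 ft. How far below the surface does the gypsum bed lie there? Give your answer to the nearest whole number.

Let the plane be z = a·x + b·y + c.
TP-B−TP-A: 43a + 167b = −50;  TP-C−TP-A: 32a + 65b = −19.
Solving gives a = 0.03021, b = −0.30718.
Then c = 749 − a·174 − b·24 = 751.12.
At (256, 131): z_contact = 7.7 − 40.2 + 751.12 = 718.6 ft.
Depth below ground = 758 − 718.6 = 39 ft.

39 ft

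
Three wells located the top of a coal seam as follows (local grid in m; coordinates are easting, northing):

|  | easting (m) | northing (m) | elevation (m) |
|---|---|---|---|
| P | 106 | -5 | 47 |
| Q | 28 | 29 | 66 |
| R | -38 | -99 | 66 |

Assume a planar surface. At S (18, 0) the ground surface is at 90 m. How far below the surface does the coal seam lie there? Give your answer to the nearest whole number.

Two edge vectors: P→Q = (-78, 34, 19), P→R = (-144, -94, 19).
Normal n = (P→Q) × (P→R) = (2432, -1254, 12228).
So ∂z/∂easting = −n_x/n_z = −0.19889 and ∂z/∂northing = −n_y/n_z = 0.10255.
Intercept c from P: 47 + 21.08 + 0.51 = 68.59.
At (18, 0): z_contact = −3.6 + 0.0 + 68.59 = 65.0 m.
Depth below ground = 90 − 65.0 = 25 m.

25 m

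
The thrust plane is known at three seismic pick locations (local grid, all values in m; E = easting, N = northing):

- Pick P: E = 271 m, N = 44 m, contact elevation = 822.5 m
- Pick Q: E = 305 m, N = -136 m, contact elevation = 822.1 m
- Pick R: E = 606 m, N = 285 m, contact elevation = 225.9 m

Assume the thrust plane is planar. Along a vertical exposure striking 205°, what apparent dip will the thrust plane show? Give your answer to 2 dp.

42.92°

Let the plane be z = a·E + b·N + c.
Pick Q−Pick P: 34a − 180b = −0.4;  Pick R−Pick P: 335a + 241b = −596.6.
Solving gives a = −1.56925, b = −0.29419.
Unit vector along 205° is (sin 205°, cos 205°) = (-0.4226, -0.9063).
Slope in that direction = a·(-0.4226) + b·(-0.9063) = 0.92982.
Apparent dip = arctan|0.92982| = 42.92° (true dip is 57.9°, so apparent ≤ true as expected).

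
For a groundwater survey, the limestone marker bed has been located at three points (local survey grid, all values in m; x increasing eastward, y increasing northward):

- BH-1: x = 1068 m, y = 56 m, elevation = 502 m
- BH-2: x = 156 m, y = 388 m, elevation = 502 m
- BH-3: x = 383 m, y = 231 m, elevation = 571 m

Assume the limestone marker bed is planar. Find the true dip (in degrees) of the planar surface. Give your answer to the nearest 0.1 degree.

44.6°

Let the plane be z = a·x + b·y + c.
BH-2−BH-1: −912a + 332b = 0;  BH-3−BH-1: −685a + 175b = 69.
Solving gives a = −0.33778, b = −0.92787.
Gradient magnitude |∇z| = √(a² + b²) = √(0.11409 + 0.86094) = 0.98744.
True dip = arctan(0.98744) = 44.6°, dipping toward NNE (azimuth ≈ 020°).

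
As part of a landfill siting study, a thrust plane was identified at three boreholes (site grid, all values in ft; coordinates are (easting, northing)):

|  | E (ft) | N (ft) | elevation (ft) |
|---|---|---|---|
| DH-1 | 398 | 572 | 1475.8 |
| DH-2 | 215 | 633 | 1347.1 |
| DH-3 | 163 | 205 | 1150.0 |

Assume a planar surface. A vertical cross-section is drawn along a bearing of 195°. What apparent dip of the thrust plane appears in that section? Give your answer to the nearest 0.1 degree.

29.3°

Let the plane be z = a·E + b·N + c.
DH-2−DH-1: −183a + 61b = −128.7;  DH-3−DH-1: −235a − 367b = −325.8.
Solving gives a = 0.82344, b = 0.36047.
Unit vector along 195° is (sin 195°, cos 195°) = (-0.2588, -0.9659).
Slope in that direction = a·(-0.2588) + b·(-0.9659) = −0.56131.
Apparent dip = arctan|0.56131| = 29.3° (true dip is 42.0°, so apparent ≤ true as expected).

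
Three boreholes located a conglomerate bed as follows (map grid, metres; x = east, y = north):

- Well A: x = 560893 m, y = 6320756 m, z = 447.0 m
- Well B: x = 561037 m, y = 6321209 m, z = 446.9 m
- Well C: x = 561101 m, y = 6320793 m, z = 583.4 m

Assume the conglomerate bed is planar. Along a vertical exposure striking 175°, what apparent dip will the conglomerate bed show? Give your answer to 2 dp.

15.69°

Two edge vectors: Well A→Well B = (144, 453, -0.1), Well A→Well C = (208, 37, 136.4).
Normal n = (Well A→Well B) × (Well A→Well C) = (61792.9, -19662.4, -88896).
So ∂z/∂x = −n_x/n_z = 0.69511 and ∂z/∂y = −n_y/n_z = −0.22118.
Unit vector along 175° is (sin 175°, cos 175°) = (0.0872, -0.9962).
Slope in that direction = a·(0.0872) + b·(-0.9962) = 0.28093.
Apparent dip = arctan|0.28093| = 15.69° (true dip is 36.1°, so apparent ≤ true as expected).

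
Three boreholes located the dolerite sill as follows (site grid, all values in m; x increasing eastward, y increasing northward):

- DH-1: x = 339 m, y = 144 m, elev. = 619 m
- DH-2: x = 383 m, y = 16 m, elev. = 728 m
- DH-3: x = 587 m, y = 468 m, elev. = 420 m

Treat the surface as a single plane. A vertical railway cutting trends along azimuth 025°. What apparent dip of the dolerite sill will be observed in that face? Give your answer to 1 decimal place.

Let the plane be z = a·x + b·y + c.
DH-2−DH-1: 44a − 128b = 109;  DH-3−DH-1: 248a + 324b = −199.
Solving gives a = 0.21400, b = −0.77800.
Unit vector along 025° is (sin 25°, cos 25°) = (0.4226, 0.9063).
Slope in that direction = a·(0.4226) + b·(0.9063) = −0.61467.
Apparent dip = arctan|0.61467| = 31.6° (true dip is 38.9°, so apparent ≤ true as expected).

31.6°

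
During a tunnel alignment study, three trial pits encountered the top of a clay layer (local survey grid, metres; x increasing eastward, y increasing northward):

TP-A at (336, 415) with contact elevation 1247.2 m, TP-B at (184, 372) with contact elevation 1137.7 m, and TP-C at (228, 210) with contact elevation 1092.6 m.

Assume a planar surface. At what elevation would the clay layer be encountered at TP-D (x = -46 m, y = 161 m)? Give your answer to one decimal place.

907.8 m

Two edge vectors: TP-A→TP-B = (-152, -43, -109.5), TP-A→TP-C = (-108, -205, -154.6).
Normal n = (TP-A→TP-B) × (TP-A→TP-C) = (-15799.7, -11673.2, 26516).
So ∂z/∂x = −n_x/n_z = 0.59586 and ∂z/∂y = −n_y/n_z = 0.44023.
Intercept c from TP-A: 1247.2 − 200.21 − 182.70 = 864.30.
At (-46, 161): z = −27.4 + 70.9 + 864.30 = 907.8 m.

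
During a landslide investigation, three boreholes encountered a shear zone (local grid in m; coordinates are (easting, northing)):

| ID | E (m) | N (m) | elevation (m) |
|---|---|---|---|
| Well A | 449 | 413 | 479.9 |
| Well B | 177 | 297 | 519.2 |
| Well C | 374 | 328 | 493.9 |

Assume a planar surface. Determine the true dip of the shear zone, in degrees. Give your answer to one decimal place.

Two edge vectors: Well A→Well B = (-272, -116, 39.3), Well A→Well C = (-75, -85, 14).
Normal n = (Well A→Well B) × (Well A→Well C) = (1716.5, 860.5, 14420).
So ∂z/∂E = −n_x/n_z = −0.11904 and ∂z/∂N = −n_y/n_z = −0.05967.
Gradient magnitude |∇z| = √(a² + b²) = √(0.01417 + 0.00356) = 0.13316.
True dip = arctan(0.13316) = 7.6°, dipping toward ENE (azimuth ≈ 063°).

7.6°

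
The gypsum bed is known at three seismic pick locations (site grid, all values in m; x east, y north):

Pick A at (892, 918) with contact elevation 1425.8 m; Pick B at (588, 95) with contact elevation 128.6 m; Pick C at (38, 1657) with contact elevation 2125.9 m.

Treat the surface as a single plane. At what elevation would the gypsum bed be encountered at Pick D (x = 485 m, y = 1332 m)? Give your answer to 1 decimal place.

Two edge vectors: Pick A→Pick B = (-304, -823, -1297.2), Pick A→Pick C = (-854, 739, 700.1).
Normal n = (Pick A→Pick B) × (Pick A→Pick C) = (382448.5, 1320639.2, -927498).
So ∂z/∂x = −n_x/n_z = 0.412344 and ∂z/∂y = −n_y/n_z = 1.423873.
Intercept c from Pick A: 1425.8 − 367.81 − 1307.12 = −249.13.
At (485, 1332): z = 200.0 + 1896.6 − 249.13 = 1847.5 m.

1847.5 m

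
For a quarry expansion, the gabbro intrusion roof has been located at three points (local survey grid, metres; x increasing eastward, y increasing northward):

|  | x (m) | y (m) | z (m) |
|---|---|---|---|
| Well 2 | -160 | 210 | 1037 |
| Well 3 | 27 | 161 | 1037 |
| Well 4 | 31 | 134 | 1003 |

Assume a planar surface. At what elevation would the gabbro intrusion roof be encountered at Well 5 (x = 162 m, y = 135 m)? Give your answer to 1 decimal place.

1049.3 m

Two edge vectors: Well 2→Well 3 = (187, -49, 0), Well 2→Well 4 = (191, -76, -34).
Normal n = (Well 2→Well 3) × (Well 2→Well 4) = (1666, 6358, -4853).
So ∂z/∂x = −n_x/n_z = 0.34329 and ∂z/∂y = −n_y/n_z = 1.31012.
Intercept c from Well 2: 1037 + 54.93 − 275.12 = 816.80.
At (162, 135): z = 55.6 + 176.9 + 816.80 = 1049.3 m.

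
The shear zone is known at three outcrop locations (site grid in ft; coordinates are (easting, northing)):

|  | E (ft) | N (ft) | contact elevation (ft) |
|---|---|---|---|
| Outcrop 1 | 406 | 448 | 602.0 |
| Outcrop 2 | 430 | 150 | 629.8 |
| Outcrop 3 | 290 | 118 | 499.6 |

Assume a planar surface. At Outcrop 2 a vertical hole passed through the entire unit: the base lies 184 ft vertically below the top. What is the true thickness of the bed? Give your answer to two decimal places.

Let the plane be z = a·E + b·N + c.
Outcrop 2−Outcrop 1: 24a − 298b = 27.8;  Outcrop 3−Outcrop 1: −116a − 330b = −102.4.
Solving gives a = 0.93413, b = −0.01806.
|∇z| = √(a²+b²) = 0.93430, so dip δ = arctan(0.93430) = 43.05°.
True thickness = vertical thickness × cos δ = 184 × cos 43.05° = 134.45 ft.

134.45 ft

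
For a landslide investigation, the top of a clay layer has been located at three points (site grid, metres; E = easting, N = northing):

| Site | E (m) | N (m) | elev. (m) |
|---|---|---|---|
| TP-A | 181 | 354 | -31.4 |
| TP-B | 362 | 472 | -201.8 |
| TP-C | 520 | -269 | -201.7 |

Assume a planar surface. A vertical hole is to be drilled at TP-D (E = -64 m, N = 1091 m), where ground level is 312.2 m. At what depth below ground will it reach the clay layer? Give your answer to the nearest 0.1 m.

Two edge vectors: TP-A→TP-B = (181, 118, -170.4), TP-A→TP-C = (339, -623, -170.3).
Normal n = (TP-A→TP-B) × (TP-A→TP-C) = (-126254.6, -26941.3, -152765).
So ∂z/∂E = −n_x/n_z = −0.826463 and ∂z/∂N = −n_y/n_z = −0.176358.
Intercept c from TP-A: -31.4 + 149.59 + 62.43 = 180.62.
At (-64, 1091): z_contact = 52.89 − 192.41 + 180.62 = 41.11 m.
Depth below ground = 312.2 − 41.11 = 271.1 m.

271.1 m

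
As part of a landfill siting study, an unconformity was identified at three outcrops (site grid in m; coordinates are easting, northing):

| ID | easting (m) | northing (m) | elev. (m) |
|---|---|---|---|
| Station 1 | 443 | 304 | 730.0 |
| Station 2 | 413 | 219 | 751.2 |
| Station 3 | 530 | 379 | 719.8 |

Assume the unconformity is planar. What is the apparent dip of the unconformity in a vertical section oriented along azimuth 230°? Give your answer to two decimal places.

4.83°

Let the plane be z = a·easting + b·northing + c.
Station 2−Station 1: −30a − 85b = 21.2;  Station 3−Station 1: 87a + 75b = −10.2.
Solving gives a = 0.14052, b = −0.29901.
Unit vector along 230° is (sin 230°, cos 230°) = (-0.7660, -0.6428).
Slope in that direction = a·(-0.7660) + b·(-0.6428) = 0.08455.
Apparent dip = arctan|0.08455| = 4.83° (true dip is 18.3°, so apparent ≤ true as expected).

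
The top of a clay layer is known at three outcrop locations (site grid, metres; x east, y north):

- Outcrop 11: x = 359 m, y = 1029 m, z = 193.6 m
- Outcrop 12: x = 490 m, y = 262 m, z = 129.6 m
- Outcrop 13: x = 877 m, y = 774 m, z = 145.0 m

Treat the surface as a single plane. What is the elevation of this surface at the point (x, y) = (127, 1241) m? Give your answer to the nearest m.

223 m

Let the plane be z = a·x + b·y + c.
Outcrop 12−Outcrop 11: 131a − 767b = −64;  Outcrop 13−Outcrop 11: 518a − 255b = −48.6.
Solving gives a = −0.05759, b = 0.07361.
Then c = 193.6 − a·359 − b·1029 = 138.53.
At (127, 1241): z = −7.3 + 91.3 + 138.53 = 222.6 m.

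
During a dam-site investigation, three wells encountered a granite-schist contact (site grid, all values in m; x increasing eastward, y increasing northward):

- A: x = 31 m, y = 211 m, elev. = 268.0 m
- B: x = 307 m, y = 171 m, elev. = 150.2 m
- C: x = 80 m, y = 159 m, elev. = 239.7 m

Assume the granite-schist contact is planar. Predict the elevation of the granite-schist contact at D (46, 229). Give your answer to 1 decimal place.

264.9 m

Let the plane be z = a·x + b·y + c.
B−A: 276a − 40b = −117.8;  C−A: 49a − 52b = −28.3.
Solving gives a = −0.40297, b = 0.16451.
Then c = 268 − a·31 − b·211 = 245.78.
At (46, 229): z = −18.5 + 37.7 + 245.78 = 264.9 m.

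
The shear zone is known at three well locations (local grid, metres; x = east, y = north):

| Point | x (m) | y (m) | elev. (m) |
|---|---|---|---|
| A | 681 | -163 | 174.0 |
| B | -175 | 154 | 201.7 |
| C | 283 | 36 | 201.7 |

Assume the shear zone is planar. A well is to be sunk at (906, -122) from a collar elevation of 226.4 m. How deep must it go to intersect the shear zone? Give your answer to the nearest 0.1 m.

Two edge vectors: A→B = (-856, 317, 27.7), A→C = (-398, 199, 27.7).
Normal n = (A→B) × (A→C) = (3268.6, 12686.6, -44178).
So ∂z/∂x = −n_x/n_z = 0.07399 and ∂z/∂y = −n_y/n_z = 0.28717.
Intercept c from A: 174 − 50.39 + 46.81 = 170.42.
At (906, -122): z_contact = 67.03 − 35.03 + 170.42 = 202.42 m.
Depth below ground = 226.4 − 202.42 = 24.0 m.

24.0 m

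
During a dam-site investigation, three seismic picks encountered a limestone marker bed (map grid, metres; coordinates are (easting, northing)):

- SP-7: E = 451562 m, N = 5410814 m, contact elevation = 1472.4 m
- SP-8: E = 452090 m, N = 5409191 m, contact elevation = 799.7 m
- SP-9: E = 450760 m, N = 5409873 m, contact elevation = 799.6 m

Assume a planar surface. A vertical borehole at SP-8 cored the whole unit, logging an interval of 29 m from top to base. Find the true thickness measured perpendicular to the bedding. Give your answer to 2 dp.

25.31 m

Two edge vectors: SP-7→SP-8 = (528, -1623, -672.7), SP-7→SP-9 = (-802, -941, -672.8).
Normal n = (SP-7→SP-8) × (SP-7→SP-9) = (458943.7, 894743.8, -1798494).
So ∂z/∂E = −n_x/n_z = 0.25518 and ∂z/∂N = −n_y/n_z = 0.49750.
|∇z| = √(a²+b²) = 0.55912, so dip δ = arctan(0.55912) = 29.21°.
True thickness = vertical thickness × cos δ = 29 × cos 29.21° = 25.31 m.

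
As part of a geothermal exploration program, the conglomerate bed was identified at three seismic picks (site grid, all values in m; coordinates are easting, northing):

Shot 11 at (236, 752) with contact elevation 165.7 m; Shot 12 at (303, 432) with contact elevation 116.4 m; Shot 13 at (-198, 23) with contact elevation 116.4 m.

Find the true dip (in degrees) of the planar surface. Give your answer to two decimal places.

Two edge vectors: Shot 11→Shot 12 = (67, -320, -49.3), Shot 11→Shot 13 = (-434, -729, -49.3).
Normal n = (Shot 11→Shot 12) × (Shot 11→Shot 13) = (-20163.7, 24699.3, -187723).
So ∂z/∂easting = −n_x/n_z = −0.10741 and ∂z/∂northing = −n_y/n_z = 0.13157.
Gradient magnitude |∇z| = √(a² + b²) = √(0.01154 + 0.01731) = 0.16985.
True dip = arctan(0.16985) = 9.64°, dipping toward SE (azimuth ≈ 141°).

9.64°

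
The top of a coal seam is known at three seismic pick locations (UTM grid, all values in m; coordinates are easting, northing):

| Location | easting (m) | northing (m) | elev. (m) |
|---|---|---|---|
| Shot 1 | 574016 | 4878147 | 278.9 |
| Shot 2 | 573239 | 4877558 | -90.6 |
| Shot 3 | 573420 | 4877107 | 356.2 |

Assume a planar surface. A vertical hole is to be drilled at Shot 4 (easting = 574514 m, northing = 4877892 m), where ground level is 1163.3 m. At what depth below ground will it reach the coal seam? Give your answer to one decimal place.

259.7 m

Let the plane be z = a·easting + b·northing + c.
Shot 2−Shot 1: −777a − 589b = −369.5;  Shot 3−Shot 1: −596a − 1040b = 77.3.
Solving gives a = 0.940428544, b = −0.613264819.
Then c = 278.9 − a·574016 − b·4878147 = 2452053.81.
At (574514, 4877892): z_contact = 540289.36 − 2991439.56 + 2452053.81 = 903.62 m.
Depth below ground = 1163.3 − 903.62 = 259.7 m.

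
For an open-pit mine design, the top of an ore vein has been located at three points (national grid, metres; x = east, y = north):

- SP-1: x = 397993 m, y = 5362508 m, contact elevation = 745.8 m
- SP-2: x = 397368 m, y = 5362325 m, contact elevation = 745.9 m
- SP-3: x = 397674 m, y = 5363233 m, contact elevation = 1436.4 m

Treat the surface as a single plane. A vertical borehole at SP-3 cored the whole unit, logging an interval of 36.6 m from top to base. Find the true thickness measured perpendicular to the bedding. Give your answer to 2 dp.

Two edge vectors: SP-1→SP-2 = (-625, -183, 0.1), SP-1→SP-3 = (-319, 725, 690.6).
Normal n = (SP-1→SP-2) × (SP-1→SP-3) = (-126452.3, 431593.1, -511502).
So ∂z/∂x = −n_x/n_z = −0.24722 and ∂z/∂y = −n_y/n_z = 0.84378.
|∇z| = √(a²+b²) = 0.87925, so dip δ = arctan(0.87925) = 41.32°.
True thickness = vertical thickness × cos δ = 36.6 × cos 41.32° = 27.49 m.

27.49 m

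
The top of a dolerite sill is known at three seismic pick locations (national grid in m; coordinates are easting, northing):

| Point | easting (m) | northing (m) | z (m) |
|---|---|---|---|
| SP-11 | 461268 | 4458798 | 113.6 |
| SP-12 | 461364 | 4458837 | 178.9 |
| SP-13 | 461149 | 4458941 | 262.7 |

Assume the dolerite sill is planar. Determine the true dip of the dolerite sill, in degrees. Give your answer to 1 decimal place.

Let the plane be z = a·easting + b·northing + c.
SP-12−SP-11: 96a + 39b = 65.3;  SP-13−SP-11: −119a + 143b = 149.1.
Solving gives a = 0.19179, b = 1.20226.
Gradient magnitude |∇z| = √(a² + b²) = √(0.03678 + 1.44543) = 1.21746.
True dip = arctan(1.21746) = 50.6°, dipping toward S (azimuth ≈ 189°).

50.6°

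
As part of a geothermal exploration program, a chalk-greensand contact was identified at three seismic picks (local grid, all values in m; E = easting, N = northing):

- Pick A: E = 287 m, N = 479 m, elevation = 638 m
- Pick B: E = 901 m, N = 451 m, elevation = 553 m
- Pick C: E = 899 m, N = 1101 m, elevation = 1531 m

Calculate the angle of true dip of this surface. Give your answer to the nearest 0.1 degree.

Two edge vectors: Pick A→Pick B = (614, -28, -85), Pick A→Pick C = (612, 622, 893).
Normal n = (Pick A→Pick B) × (Pick A→Pick C) = (27866, -600322, 399044).
So ∂z/∂E = −n_x/n_z = −0.06983 and ∂z/∂N = −n_y/n_z = 1.50440.
Gradient magnitude |∇z| = √(a² + b²) = √(0.00488 + 2.26322) = 1.50602.
True dip = arctan(1.50602) = 56.4°, dipping toward S (azimuth ≈ 177°).

56.4°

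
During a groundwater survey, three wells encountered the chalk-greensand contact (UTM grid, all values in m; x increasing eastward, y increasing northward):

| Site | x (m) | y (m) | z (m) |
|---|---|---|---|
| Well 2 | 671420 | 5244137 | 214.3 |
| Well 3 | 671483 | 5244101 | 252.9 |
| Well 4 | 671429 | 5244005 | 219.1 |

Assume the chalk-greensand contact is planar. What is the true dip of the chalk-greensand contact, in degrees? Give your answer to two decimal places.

Two edge vectors: Well 2→Well 3 = (63, -36, 38.6), Well 2→Well 4 = (9, -132, 4.8).
Normal n = (Well 2→Well 3) × (Well 2→Well 4) = (4922.4, 45, -7992).
So ∂z/∂x = −n_x/n_z = 0.61592 and ∂z/∂y = −n_y/n_z = 0.00563.
Gradient magnitude |∇z| = √(a² + b²) = √(0.37935 + 0.00003) = 0.61594.
True dip = arctan(0.61594) = 31.63°, dipping toward W (azimuth ≈ 269°).

31.63°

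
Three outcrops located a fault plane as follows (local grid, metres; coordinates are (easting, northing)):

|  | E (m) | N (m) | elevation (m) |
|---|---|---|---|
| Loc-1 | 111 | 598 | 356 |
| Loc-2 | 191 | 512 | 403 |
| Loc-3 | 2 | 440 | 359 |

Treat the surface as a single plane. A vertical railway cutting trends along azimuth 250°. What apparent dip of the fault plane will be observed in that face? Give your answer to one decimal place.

Let the plane be z = a·E + b·N + c.
Loc-2−Loc-1: 80a − 86b = 47;  Loc-3−Loc-1: −109a − 158b = 3.
Solving gives a = 0.32561, b = −0.24362.
Unit vector along 250° is (sin 250°, cos 250°) = (-0.9397, -0.3420).
Slope in that direction = a·(-0.9397) + b·(-0.3420) = −0.22265.
Apparent dip = arctan|0.22265| = 12.6° (true dip is 22.1°, so apparent ≤ true as expected).

12.6°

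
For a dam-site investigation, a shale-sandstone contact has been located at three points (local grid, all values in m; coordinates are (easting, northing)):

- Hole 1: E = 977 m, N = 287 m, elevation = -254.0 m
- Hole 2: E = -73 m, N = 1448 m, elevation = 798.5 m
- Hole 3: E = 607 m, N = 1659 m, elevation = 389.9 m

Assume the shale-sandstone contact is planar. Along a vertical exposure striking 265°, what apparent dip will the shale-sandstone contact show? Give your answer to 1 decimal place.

Let the plane be z = a·E + b·N + c.
Hole 2−Hole 1: −1050a + 1161b = 1052.5;  Hole 3−Hole 1: −370a + 1372b = 643.9.
Solving gives a = −0.68886, b = 0.28354.
Unit vector along 265° is (sin 265°, cos 265°) = (-0.9962, -0.0872).
Slope in that direction = a·(-0.9962) + b·(-0.0872) = 0.66153.
Apparent dip = arctan|0.66153| = 33.5° (true dip is 36.7°, so apparent ≤ true as expected).

33.5°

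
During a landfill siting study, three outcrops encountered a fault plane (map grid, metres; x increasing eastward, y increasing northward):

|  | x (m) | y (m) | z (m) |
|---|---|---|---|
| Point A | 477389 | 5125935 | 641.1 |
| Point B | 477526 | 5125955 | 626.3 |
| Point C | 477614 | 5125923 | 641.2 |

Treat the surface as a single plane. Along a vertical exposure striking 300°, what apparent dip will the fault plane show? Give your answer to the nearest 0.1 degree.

Two edge vectors: Point A→Point B = (137, 20, -14.8), Point A→Point C = (225, -12, 0.1).
Normal n = (Point A→Point B) × (Point A→Point C) = (-175.6, -3343.7, -6144).
So ∂z/∂x = −n_x/n_z = −0.02858 and ∂z/∂y = −n_y/n_z = −0.54422.
Unit vector along 300° is (sin 300°, cos 300°) = (-0.8660, 0.5000).
Slope in that direction = a·(-0.8660) + b·(0.5000) = −0.24736.
Apparent dip = arctan|0.24736| = 13.9° (true dip is 28.6°, so apparent ≤ true as expected).

13.9°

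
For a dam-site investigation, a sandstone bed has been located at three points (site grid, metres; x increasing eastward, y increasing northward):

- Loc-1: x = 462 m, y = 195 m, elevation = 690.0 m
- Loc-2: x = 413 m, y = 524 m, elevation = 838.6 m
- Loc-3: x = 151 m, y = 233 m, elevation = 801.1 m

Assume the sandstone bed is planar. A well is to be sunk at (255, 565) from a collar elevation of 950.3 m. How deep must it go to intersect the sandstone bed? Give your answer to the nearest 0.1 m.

Let the plane be z = a·x + b·y + c.
Loc-2−Loc-1: −49a + 329b = 148.6;  Loc-3−Loc-1: −311a + 38b = 111.1.
Solving gives a = −0.30765, b = 0.40585.
Then c = 690 − a·462 − b·195 = 752.99.
At (255, 565): z_contact = −78.45 + 229.31 + 752.99 = 903.85 m.
Depth below ground = 950.3 − 903.85 = 46.5 m.

46.5 m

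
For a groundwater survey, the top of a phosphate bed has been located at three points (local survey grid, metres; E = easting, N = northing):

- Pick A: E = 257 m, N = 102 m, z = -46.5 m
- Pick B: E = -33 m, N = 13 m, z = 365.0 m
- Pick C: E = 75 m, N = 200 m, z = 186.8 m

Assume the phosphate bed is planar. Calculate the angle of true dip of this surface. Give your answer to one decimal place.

54.0°

Let the plane be z = a·E + b·N + c.
Pick B−Pick A: −290a − 89b = 411.5;  Pick C−Pick A: −182a + 98b = 233.3.
Solving gives a = −1.36919, b = −0.16218.
Gradient magnitude |∇z| = √(a² + b²) = √(1.87469 + 0.02630) = 1.37877.
True dip = arctan(1.37877) = 54.0°, dipping toward E (azimuth ≈ 083°).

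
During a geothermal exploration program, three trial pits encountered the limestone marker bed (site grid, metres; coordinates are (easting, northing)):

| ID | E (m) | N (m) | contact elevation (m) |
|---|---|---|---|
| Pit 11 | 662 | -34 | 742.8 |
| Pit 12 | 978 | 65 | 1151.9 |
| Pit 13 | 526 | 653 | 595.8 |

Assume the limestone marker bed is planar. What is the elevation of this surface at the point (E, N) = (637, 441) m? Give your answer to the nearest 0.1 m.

729.7 m

Two edge vectors: Pit 11→Pit 12 = (316, 99, 409.1), Pit 11→Pit 13 = (-136, 687, -147).
Normal n = (Pit 11→Pit 12) × (Pit 11→Pit 13) = (-295604.7, -9185.6, 230556).
So ∂z/∂E = −n_x/n_z = 1.28214 and ∂z/∂N = −n_y/n_z = 0.03984.
Intercept c from Pit 11: 742.8 − 848.78 + 1.35 = −104.62.
At (637, 441): z = 816.7 + 17.6 − 104.62 = 729.7 m.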